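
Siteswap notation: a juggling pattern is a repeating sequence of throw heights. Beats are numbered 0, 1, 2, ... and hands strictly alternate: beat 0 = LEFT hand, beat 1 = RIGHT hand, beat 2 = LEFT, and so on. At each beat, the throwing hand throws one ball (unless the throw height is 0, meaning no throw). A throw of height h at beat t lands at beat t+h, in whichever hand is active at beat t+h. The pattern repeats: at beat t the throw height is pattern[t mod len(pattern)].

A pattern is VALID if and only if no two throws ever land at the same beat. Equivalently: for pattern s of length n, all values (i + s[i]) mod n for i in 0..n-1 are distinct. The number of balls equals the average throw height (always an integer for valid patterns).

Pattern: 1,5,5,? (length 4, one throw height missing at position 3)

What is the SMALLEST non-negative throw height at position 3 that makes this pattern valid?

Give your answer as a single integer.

i=0: (0 + 1) mod 4 = 1
i=1: (1 + 5) mod 4 = 2
i=2: (2 + 5) mod 4 = 3
i=3: s[i]=? (unknown)
Known residues: [1, 2, 3]; need a permutation of 0..3, so missing residue r = 0
Need (3 + s) mod 4 = 0; smallest s = (0 - 3) mod 4 = 1

Answer: 1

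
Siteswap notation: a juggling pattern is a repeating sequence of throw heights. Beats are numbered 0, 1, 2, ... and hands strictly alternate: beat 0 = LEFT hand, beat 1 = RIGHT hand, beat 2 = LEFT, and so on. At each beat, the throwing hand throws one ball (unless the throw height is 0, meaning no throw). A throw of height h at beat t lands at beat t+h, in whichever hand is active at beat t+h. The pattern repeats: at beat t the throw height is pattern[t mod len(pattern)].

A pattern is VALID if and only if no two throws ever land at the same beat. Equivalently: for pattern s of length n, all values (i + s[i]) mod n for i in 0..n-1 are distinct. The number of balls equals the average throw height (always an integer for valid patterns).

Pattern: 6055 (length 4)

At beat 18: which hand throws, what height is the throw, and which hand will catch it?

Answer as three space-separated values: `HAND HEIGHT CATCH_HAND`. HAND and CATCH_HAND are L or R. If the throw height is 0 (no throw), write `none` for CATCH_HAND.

Beat 18: 18 mod 2 = 0, so hand = L
Throw height = pattern[18 mod 4] = pattern[2] = 5
Lands at beat 18+5=23, 23 mod 2 = 1, so catch hand = R

Answer: L 5 R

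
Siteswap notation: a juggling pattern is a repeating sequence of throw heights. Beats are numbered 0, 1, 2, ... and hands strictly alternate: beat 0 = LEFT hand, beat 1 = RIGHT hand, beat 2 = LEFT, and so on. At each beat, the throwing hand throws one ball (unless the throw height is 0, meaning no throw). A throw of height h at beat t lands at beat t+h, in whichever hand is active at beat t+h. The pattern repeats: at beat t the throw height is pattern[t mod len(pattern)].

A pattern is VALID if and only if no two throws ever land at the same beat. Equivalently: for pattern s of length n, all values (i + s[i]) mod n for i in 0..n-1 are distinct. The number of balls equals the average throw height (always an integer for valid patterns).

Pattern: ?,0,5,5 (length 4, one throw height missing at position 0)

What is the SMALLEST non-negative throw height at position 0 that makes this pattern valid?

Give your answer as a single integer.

Answer: 2

Derivation:
i=0: s[i]=? (unknown)
i=1: (1 + 0) mod 4 = 1
i=2: (2 + 5) mod 4 = 3
i=3: (3 + 5) mod 4 = 0
Known residues: [0, 1, 3]; need a permutation of 0..3, so missing residue r = 2
Need (0 + s) mod 4 = 2; smallest s = (2 - 0) mod 4 = 2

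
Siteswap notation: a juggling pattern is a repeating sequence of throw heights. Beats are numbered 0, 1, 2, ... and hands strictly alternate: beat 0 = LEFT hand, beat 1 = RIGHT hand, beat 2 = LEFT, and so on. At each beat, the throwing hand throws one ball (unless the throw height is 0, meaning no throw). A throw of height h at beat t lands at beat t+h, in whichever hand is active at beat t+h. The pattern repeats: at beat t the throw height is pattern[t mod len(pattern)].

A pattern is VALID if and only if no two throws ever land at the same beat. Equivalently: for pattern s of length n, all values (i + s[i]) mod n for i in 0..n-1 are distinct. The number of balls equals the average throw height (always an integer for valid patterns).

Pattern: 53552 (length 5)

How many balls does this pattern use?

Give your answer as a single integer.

Answer: 4

Derivation:
Pattern = [5, 3, 5, 5, 2], length n = 5
  position 0: throw height = 5, running sum = 5
  position 1: throw height = 3, running sum = 8
  position 2: throw height = 5, running sum = 13
  position 3: throw height = 5, running sum = 18
  position 4: throw height = 2, running sum = 20
Total sum = 20; balls = sum / n = 20 / 5 = 4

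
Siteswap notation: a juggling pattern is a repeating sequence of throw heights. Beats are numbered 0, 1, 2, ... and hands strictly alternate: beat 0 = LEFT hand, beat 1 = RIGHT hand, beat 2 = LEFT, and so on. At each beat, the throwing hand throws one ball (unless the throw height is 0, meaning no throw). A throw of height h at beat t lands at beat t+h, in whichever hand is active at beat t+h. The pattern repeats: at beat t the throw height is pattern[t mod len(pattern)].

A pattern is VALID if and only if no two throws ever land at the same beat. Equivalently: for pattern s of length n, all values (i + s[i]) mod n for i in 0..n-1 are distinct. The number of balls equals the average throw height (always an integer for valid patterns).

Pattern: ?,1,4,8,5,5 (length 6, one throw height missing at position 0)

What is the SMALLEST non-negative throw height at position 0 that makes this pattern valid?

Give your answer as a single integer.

Answer: 1

Derivation:
i=0: s[i]=? (unknown)
i=1: (1 + 1) mod 6 = 2
i=2: (2 + 4) mod 6 = 0
i=3: (3 + 8) mod 6 = 5
i=4: (4 + 5) mod 6 = 3
i=5: (5 + 5) mod 6 = 4
Known residues: [0, 2, 3, 4, 5]; need a permutation of 0..5, so missing residue r = 1
Need (0 + s) mod 6 = 1; smallest s = (1 - 0) mod 6 = 1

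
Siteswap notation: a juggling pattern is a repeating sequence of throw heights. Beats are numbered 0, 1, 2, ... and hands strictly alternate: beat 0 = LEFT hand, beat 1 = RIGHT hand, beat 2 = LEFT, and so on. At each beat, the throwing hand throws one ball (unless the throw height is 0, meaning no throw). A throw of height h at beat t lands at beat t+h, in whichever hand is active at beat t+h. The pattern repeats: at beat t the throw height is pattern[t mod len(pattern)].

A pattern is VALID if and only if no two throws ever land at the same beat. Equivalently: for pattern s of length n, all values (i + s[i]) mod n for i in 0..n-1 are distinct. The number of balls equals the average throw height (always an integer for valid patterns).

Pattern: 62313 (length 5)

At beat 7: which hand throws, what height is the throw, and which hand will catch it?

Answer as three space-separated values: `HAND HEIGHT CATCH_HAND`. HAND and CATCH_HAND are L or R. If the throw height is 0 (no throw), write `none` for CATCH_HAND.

Answer: R 3 L

Derivation:
Beat 7: 7 mod 2 = 1, so hand = R
Throw height = pattern[7 mod 5] = pattern[2] = 3
Lands at beat 7+3=10, 10 mod 2 = 0, so catch hand = L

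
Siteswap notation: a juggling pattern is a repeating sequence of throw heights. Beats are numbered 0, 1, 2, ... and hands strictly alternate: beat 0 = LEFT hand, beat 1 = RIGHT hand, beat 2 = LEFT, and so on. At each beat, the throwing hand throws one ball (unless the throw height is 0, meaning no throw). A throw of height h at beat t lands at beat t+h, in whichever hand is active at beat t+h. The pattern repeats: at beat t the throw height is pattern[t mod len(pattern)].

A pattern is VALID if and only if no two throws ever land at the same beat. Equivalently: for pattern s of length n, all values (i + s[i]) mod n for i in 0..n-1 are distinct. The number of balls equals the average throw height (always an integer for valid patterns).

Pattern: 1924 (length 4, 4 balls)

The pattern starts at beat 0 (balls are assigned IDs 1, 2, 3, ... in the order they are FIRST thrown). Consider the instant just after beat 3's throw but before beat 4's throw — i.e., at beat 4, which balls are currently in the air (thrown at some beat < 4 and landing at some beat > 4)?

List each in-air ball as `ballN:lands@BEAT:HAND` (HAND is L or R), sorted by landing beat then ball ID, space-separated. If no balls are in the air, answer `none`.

Beat 0 (L): throw ball1 h=1 -> lands@1:R; in-air after throw: [b1@1:R]
Beat 1 (R): throw ball1 h=9 -> lands@10:L; in-air after throw: [b1@10:L]
Beat 2 (L): throw ball2 h=2 -> lands@4:L; in-air after throw: [b2@4:L b1@10:L]
Beat 3 (R): throw ball3 h=4 -> lands@7:R; in-air after throw: [b2@4:L b3@7:R b1@10:L]
Beat 4 (L): throw ball2 h=1 -> lands@5:R; in-air after throw: [b2@5:R b3@7:R b1@10:L]

Answer: ball3:lands@7:R ball1:lands@10:L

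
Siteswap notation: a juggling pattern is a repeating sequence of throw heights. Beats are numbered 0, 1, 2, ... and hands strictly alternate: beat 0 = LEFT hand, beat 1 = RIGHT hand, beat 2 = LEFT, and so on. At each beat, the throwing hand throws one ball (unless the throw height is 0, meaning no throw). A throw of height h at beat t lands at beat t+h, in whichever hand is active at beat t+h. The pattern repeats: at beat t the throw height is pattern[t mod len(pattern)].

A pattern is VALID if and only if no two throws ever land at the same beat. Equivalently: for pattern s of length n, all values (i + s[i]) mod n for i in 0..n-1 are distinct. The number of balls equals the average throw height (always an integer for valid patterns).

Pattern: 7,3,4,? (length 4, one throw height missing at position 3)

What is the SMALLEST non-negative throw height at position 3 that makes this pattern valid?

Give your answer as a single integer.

i=0: (0 + 7) mod 4 = 3
i=1: (1 + 3) mod 4 = 0
i=2: (2 + 4) mod 4 = 2
i=3: s[i]=? (unknown)
Known residues: [0, 2, 3]; need a permutation of 0..3, so missing residue r = 1
Need (3 + s) mod 4 = 1; smallest s = (1 - 3) mod 4 = 2

Answer: 2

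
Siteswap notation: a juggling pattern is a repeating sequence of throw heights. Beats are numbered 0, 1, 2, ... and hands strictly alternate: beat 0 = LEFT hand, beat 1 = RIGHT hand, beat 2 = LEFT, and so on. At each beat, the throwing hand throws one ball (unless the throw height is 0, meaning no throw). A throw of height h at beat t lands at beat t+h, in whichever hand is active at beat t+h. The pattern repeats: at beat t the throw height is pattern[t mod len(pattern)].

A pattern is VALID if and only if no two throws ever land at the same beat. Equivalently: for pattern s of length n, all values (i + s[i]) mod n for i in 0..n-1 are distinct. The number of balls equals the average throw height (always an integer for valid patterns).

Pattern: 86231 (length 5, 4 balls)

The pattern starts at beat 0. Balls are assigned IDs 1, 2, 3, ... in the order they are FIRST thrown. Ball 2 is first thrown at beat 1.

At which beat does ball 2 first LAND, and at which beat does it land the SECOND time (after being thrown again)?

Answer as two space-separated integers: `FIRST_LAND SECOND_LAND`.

Answer: 7 9

Derivation:
Beat 0 (L): throw ball1 h=8 -> lands@8:L; in-air after throw: [b1@8:L]
Beat 1 (R): throw ball2 h=6 -> lands@7:R; in-air after throw: [b2@7:R b1@8:L]
Beat 2 (L): throw ball3 h=2 -> lands@4:L; in-air after throw: [b3@4:L b2@7:R b1@8:L]
Beat 3 (R): throw ball4 h=3 -> lands@6:L; in-air after throw: [b3@4:L b4@6:L b2@7:R b1@8:L]
Beat 4 (L): throw ball3 h=1 -> lands@5:R; in-air after throw: [b3@5:R b4@6:L b2@7:R b1@8:L]
Beat 5 (R): throw ball3 h=8 -> lands@13:R; in-air after throw: [b4@6:L b2@7:R b1@8:L b3@13:R]
Beat 6 (L): throw ball4 h=6 -> lands@12:L; in-air after throw: [b2@7:R b1@8:L b4@12:L b3@13:R]
Beat 7 (R): throw ball2 h=2 -> lands@9:R; in-air after throw: [b1@8:L b2@9:R b4@12:L b3@13:R]
Beat 8 (L): throw ball1 h=3 -> lands@11:R; in-air after throw: [b2@9:R b1@11:R b4@12:L b3@13:R]
Beat 9 (R): throw ball2 h=1 -> lands@10:L; in-air after throw: [b2@10:L b1@11:R b4@12:L b3@13:R]
Ball 2: thrown@1 h=6 -> first land @7; rethrown@7 h=2 -> second land @9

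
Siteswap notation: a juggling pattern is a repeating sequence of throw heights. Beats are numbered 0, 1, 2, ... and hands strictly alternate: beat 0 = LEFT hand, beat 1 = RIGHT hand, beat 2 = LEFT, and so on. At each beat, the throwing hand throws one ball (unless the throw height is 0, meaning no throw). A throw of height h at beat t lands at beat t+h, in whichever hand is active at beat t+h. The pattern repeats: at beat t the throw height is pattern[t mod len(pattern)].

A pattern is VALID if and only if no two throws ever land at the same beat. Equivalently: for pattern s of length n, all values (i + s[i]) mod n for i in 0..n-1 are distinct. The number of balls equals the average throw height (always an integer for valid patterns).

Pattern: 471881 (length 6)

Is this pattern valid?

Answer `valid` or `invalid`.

i=0: (i + s[i]) mod n = (0 + 4) mod 6 = 4
i=1: (i + s[i]) mod n = (1 + 7) mod 6 = 2
i=2: (i + s[i]) mod n = (2 + 1) mod 6 = 3
i=3: (i + s[i]) mod n = (3 + 8) mod 6 = 5
i=4: (i + s[i]) mod n = (4 + 8) mod 6 = 0
i=5: (i + s[i]) mod n = (5 + 1) mod 6 = 0
Residues: [4, 2, 3, 5, 0, 0], distinct: False

Answer: invalid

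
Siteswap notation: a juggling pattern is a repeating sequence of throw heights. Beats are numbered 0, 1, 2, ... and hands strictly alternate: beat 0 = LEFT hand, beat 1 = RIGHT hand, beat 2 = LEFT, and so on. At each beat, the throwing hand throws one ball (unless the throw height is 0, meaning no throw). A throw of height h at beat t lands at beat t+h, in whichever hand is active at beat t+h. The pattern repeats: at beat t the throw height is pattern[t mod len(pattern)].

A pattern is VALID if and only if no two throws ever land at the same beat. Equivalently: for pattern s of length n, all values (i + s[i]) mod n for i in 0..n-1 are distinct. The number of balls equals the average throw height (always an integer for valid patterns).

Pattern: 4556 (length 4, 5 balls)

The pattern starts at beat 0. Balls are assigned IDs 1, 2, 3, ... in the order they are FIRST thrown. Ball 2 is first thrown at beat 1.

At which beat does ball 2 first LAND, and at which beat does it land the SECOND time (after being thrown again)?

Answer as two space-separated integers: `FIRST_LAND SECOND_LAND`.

Beat 0 (L): throw ball1 h=4 -> lands@4:L; in-air after throw: [b1@4:L]
Beat 1 (R): throw ball2 h=5 -> lands@6:L; in-air after throw: [b1@4:L b2@6:L]
Beat 2 (L): throw ball3 h=5 -> lands@7:R; in-air after throw: [b1@4:L b2@6:L b3@7:R]
Beat 3 (R): throw ball4 h=6 -> lands@9:R; in-air after throw: [b1@4:L b2@6:L b3@7:R b4@9:R]
Beat 4 (L): throw ball1 h=4 -> lands@8:L; in-air after throw: [b2@6:L b3@7:R b1@8:L b4@9:R]
Beat 5 (R): throw ball5 h=5 -> lands@10:L; in-air after throw: [b2@6:L b3@7:R b1@8:L b4@9:R b5@10:L]
Beat 6 (L): throw ball2 h=5 -> lands@11:R; in-air after throw: [b3@7:R b1@8:L b4@9:R b5@10:L b2@11:R]
Beat 7 (R): throw ball3 h=6 -> lands@13:R; in-air after throw: [b1@8:L b4@9:R b5@10:L b2@11:R b3@13:R]
Beat 8 (L): throw ball1 h=4 -> lands@12:L; in-air after throw: [b4@9:R b5@10:L b2@11:R b1@12:L b3@13:R]
Beat 9 (R): throw ball4 h=5 -> lands@14:L; in-air after throw: [b5@10:L b2@11:R b1@12:L b3@13:R b4@14:L]
Beat 10 (L): throw ball5 h=5 -> lands@15:R; in-air after throw: [b2@11:R b1@12:L b3@13:R b4@14:L b5@15:R]
Beat 11 (R): throw ball2 h=6 -> lands@17:R; in-air after throw: [b1@12:L b3@13:R b4@14:L b5@15:R b2@17:R]
Ball 2: thrown@1 h=5 -> first land @6; rethrown@6 h=5 -> second land @11

Answer: 6 11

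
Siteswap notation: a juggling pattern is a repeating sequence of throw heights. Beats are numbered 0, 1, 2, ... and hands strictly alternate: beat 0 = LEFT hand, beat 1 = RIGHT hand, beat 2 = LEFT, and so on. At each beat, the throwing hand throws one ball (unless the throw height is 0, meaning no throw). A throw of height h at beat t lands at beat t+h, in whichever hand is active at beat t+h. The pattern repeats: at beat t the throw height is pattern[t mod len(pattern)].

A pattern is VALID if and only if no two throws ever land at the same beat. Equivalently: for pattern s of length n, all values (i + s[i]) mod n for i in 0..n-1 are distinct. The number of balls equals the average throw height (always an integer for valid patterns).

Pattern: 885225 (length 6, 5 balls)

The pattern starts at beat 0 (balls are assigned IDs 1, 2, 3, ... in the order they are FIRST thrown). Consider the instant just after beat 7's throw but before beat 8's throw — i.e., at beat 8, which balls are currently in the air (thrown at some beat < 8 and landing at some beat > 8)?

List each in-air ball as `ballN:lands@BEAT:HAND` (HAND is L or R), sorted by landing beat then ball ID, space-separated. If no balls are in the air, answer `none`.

Beat 0 (L): throw ball1 h=8 -> lands@8:L; in-air after throw: [b1@8:L]
Beat 1 (R): throw ball2 h=8 -> lands@9:R; in-air after throw: [b1@8:L b2@9:R]
Beat 2 (L): throw ball3 h=5 -> lands@7:R; in-air after throw: [b3@7:R b1@8:L b2@9:R]
Beat 3 (R): throw ball4 h=2 -> lands@5:R; in-air after throw: [b4@5:R b3@7:R b1@8:L b2@9:R]
Beat 4 (L): throw ball5 h=2 -> lands@6:L; in-air after throw: [b4@5:R b5@6:L b3@7:R b1@8:L b2@9:R]
Beat 5 (R): throw ball4 h=5 -> lands@10:L; in-air after throw: [b5@6:L b3@7:R b1@8:L b2@9:R b4@10:L]
Beat 6 (L): throw ball5 h=8 -> lands@14:L; in-air after throw: [b3@7:R b1@8:L b2@9:R b4@10:L b5@14:L]
Beat 7 (R): throw ball3 h=8 -> lands@15:R; in-air after throw: [b1@8:L b2@9:R b4@10:L b5@14:L b3@15:R]
Beat 8 (L): throw ball1 h=5 -> lands@13:R; in-air after throw: [b2@9:R b4@10:L b1@13:R b5@14:L b3@15:R]

Answer: ball2:lands@9:R ball4:lands@10:L ball5:lands@14:L ball3:lands@15:R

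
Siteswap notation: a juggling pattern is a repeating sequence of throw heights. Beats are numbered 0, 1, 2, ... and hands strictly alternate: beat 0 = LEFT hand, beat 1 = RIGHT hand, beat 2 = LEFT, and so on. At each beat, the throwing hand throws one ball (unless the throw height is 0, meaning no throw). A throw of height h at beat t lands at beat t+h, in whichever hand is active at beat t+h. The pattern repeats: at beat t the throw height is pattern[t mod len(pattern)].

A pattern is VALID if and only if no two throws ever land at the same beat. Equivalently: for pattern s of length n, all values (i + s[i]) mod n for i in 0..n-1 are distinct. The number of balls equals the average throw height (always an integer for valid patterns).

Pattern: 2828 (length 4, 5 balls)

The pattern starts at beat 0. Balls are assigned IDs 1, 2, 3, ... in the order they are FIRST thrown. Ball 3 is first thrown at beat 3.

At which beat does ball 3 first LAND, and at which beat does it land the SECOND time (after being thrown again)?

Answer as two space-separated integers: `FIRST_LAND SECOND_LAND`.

Answer: 11 19

Derivation:
Beat 0 (L): throw ball1 h=2 -> lands@2:L; in-air after throw: [b1@2:L]
Beat 1 (R): throw ball2 h=8 -> lands@9:R; in-air after throw: [b1@2:L b2@9:R]
Beat 2 (L): throw ball1 h=2 -> lands@4:L; in-air after throw: [b1@4:L b2@9:R]
Beat 3 (R): throw ball3 h=8 -> lands@11:R; in-air after throw: [b1@4:L b2@9:R b3@11:R]
Beat 4 (L): throw ball1 h=2 -> lands@6:L; in-air after throw: [b1@6:L b2@9:R b3@11:R]
Beat 5 (R): throw ball4 h=8 -> lands@13:R; in-air after throw: [b1@6:L b2@9:R b3@11:R b4@13:R]
Beat 6 (L): throw ball1 h=2 -> lands@8:L; in-air after throw: [b1@8:L b2@9:R b3@11:R b4@13:R]
Beat 7 (R): throw ball5 h=8 -> lands@15:R; in-air after throw: [b1@8:L b2@9:R b3@11:R b4@13:R b5@15:R]
Beat 8 (L): throw ball1 h=2 -> lands@10:L; in-air after throw: [b2@9:R b1@10:L b3@11:R b4@13:R b5@15:R]
Beat 9 (R): throw ball2 h=8 -> lands@17:R; in-air after throw: [b1@10:L b3@11:R b4@13:R b5@15:R b2@17:R]
Beat 10 (L): throw ball1 h=2 -> lands@12:L; in-air after throw: [b3@11:R b1@12:L b4@13:R b5@15:R b2@17:R]
Beat 11 (R): throw ball3 h=8 -> lands@19:R; in-air after throw: [b1@12:L b4@13:R b5@15:R b2@17:R b3@19:R]
Beat 12 (L): throw ball1 h=2 -> lands@14:L; in-air after throw: [b4@13:R b1@14:L b5@15:R b2@17:R b3@19:R]
Beat 13 (R): throw ball4 h=8 -> lands@21:R; in-air after throw: [b1@14:L b5@15:R b2@17:R b3@19:R b4@21:R]
Beat 14 (L): throw ball1 h=2 -> lands@16:L; in-air after throw: [b5@15:R b1@16:L b2@17:R b3@19:R b4@21:R]
Beat 15 (R): throw ball5 h=8 -> lands@23:R; in-air after throw: [b1@16:L b2@17:R b3@19:R b4@21:R b5@23:R]
Beat 16 (L): throw ball1 h=2 -> lands@18:L; in-air after throw: [b2@17:R b1@18:L b3@19:R b4@21:R b5@23:R]
Beat 17 (R): throw ball2 h=8 -> lands@25:R; in-air after throw: [b1@18:L b3@19:R b4@21:R b5@23:R b2@25:R]
Beat 18 (L): throw ball1 h=2 -> lands@20:L; in-air after throw: [b3@19:R b1@20:L b4@21:R b5@23:R b2@25:R]
Beat 19 (R): throw ball3 h=8 -> lands@27:R; in-air after throw: [b1@20:L b4@21:R b5@23:R b2@25:R b3@27:R]
Ball 3: thrown@3 h=8 -> first land @11; rethrown@11 h=8 -> second land @19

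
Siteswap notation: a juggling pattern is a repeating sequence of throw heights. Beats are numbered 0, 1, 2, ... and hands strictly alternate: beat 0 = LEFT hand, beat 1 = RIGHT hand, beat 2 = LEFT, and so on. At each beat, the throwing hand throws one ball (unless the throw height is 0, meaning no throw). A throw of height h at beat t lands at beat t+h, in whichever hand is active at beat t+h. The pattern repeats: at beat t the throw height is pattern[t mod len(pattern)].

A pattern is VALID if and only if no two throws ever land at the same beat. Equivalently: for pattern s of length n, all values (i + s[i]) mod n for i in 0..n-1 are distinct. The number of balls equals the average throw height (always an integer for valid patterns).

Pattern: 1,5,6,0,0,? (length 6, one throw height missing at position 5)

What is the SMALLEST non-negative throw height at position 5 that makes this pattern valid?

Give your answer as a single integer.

Answer: 0

Derivation:
i=0: (0 + 1) mod 6 = 1
i=1: (1 + 5) mod 6 = 0
i=2: (2 + 6) mod 6 = 2
i=3: (3 + 0) mod 6 = 3
i=4: (4 + 0) mod 6 = 4
i=5: s[i]=? (unknown)
Known residues: [0, 1, 2, 3, 4]; need a permutation of 0..5, so missing residue r = 5
Need (5 + s) mod 6 = 5; smallest s = (5 - 5) mod 6 = 0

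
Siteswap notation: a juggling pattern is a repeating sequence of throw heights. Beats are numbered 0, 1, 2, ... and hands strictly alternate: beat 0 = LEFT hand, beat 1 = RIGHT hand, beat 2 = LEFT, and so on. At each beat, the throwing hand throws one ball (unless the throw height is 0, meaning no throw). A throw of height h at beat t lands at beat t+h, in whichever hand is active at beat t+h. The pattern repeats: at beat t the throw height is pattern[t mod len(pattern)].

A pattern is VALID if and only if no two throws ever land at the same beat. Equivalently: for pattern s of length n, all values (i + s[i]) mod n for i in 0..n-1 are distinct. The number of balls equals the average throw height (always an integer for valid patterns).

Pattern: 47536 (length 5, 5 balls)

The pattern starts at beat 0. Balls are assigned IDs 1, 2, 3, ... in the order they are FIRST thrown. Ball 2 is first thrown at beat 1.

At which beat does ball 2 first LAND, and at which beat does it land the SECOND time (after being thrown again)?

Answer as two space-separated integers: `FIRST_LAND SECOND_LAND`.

Answer: 8 11

Derivation:
Beat 0 (L): throw ball1 h=4 -> lands@4:L; in-air after throw: [b1@4:L]
Beat 1 (R): throw ball2 h=7 -> lands@8:L; in-air after throw: [b1@4:L b2@8:L]
Beat 2 (L): throw ball3 h=5 -> lands@7:R; in-air after throw: [b1@4:L b3@7:R b2@8:L]
Beat 3 (R): throw ball4 h=3 -> lands@6:L; in-air after throw: [b1@4:L b4@6:L b3@7:R b2@8:L]
Beat 4 (L): throw ball1 h=6 -> lands@10:L; in-air after throw: [b4@6:L b3@7:R b2@8:L b1@10:L]
Beat 5 (R): throw ball5 h=4 -> lands@9:R; in-air after throw: [b4@6:L b3@7:R b2@8:L b5@9:R b1@10:L]
Beat 6 (L): throw ball4 h=7 -> lands@13:R; in-air after throw: [b3@7:R b2@8:L b5@9:R b1@10:L b4@13:R]
Beat 7 (R): throw ball3 h=5 -> lands@12:L; in-air after throw: [b2@8:L b5@9:R b1@10:L b3@12:L b4@13:R]
Beat 8 (L): throw ball2 h=3 -> lands@11:R; in-air after throw: [b5@9:R b1@10:L b2@11:R b3@12:L b4@13:R]
Beat 9 (R): throw ball5 h=6 -> lands@15:R; in-air after throw: [b1@10:L b2@11:R b3@12:L b4@13:R b5@15:R]
Beat 10 (L): throw ball1 h=4 -> lands@14:L; in-air after throw: [b2@11:R b3@12:L b4@13:R b1@14:L b5@15:R]
Beat 11 (R): throw ball2 h=7 -> lands@18:L; in-air after throw: [b3@12:L b4@13:R b1@14:L b5@15:R b2@18:L]
Ball 2: thrown@1 h=7 -> first land @8; rethrown@8 h=3 -> second land @11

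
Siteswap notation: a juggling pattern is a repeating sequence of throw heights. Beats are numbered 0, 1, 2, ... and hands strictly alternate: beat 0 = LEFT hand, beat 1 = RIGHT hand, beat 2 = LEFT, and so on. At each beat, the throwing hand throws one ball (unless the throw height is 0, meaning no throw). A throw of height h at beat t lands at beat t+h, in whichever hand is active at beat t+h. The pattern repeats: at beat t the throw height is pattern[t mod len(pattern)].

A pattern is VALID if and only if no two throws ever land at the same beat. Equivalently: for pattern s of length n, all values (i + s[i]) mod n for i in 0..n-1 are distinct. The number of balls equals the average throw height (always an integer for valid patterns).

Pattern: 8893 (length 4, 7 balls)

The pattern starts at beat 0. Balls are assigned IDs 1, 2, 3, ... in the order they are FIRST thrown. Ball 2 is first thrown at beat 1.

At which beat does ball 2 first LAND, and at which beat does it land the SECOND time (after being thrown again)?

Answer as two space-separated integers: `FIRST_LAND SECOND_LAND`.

Answer: 9 17

Derivation:
Beat 0 (L): throw ball1 h=8 -> lands@8:L; in-air after throw: [b1@8:L]
Beat 1 (R): throw ball2 h=8 -> lands@9:R; in-air after throw: [b1@8:L b2@9:R]
Beat 2 (L): throw ball3 h=9 -> lands@11:R; in-air after throw: [b1@8:L b2@9:R b3@11:R]
Beat 3 (R): throw ball4 h=3 -> lands@6:L; in-air after throw: [b4@6:L b1@8:L b2@9:R b3@11:R]
Beat 4 (L): throw ball5 h=8 -> lands@12:L; in-air after throw: [b4@6:L b1@8:L b2@9:R b3@11:R b5@12:L]
Beat 5 (R): throw ball6 h=8 -> lands@13:R; in-air after throw: [b4@6:L b1@8:L b2@9:R b3@11:R b5@12:L b6@13:R]
Beat 6 (L): throw ball4 h=9 -> lands@15:R; in-air after throw: [b1@8:L b2@9:R b3@11:R b5@12:L b6@13:R b4@15:R]
Beat 7 (R): throw ball7 h=3 -> lands@10:L; in-air after throw: [b1@8:L b2@9:R b7@10:L b3@11:R b5@12:L b6@13:R b4@15:R]
Beat 8 (L): throw ball1 h=8 -> lands@16:L; in-air after throw: [b2@9:R b7@10:L b3@11:R b5@12:L b6@13:R b4@15:R b1@16:L]
Beat 9 (R): throw ball2 h=8 -> lands@17:R; in-air after throw: [b7@10:L b3@11:R b5@12:L b6@13:R b4@15:R b1@16:L b2@17:R]
Beat 10 (L): throw ball7 h=9 -> lands@19:R; in-air after throw: [b3@11:R b5@12:L b6@13:R b4@15:R b1@16:L b2@17:R b7@19:R]
Beat 11 (R): throw ball3 h=3 -> lands@14:L; in-air after throw: [b5@12:L b6@13:R b3@14:L b4@15:R b1@16:L b2@17:R b7@19:R]
Beat 12 (L): throw ball5 h=8 -> lands@20:L; in-air after throw: [b6@13:R b3@14:L b4@15:R b1@16:L b2@17:R b7@19:R b5@20:L]
Beat 13 (R): throw ball6 h=8 -> lands@21:R; in-air after throw: [b3@14:L b4@15:R b1@16:L b2@17:R b7@19:R b5@20:L b6@21:R]
Beat 14 (L): throw ball3 h=9 -> lands@23:R; in-air after throw: [b4@15:R b1@16:L b2@17:R b7@19:R b5@20:L b6@21:R b3@23:R]
Beat 15 (R): throw ball4 h=3 -> lands@18:L; in-air after throw: [b1@16:L b2@17:R b4@18:L b7@19:R b5@20:L b6@21:R b3@23:R]
Ball 2: thrown@1 h=8 -> first land @9; rethrown@9 h=8 -> second land @17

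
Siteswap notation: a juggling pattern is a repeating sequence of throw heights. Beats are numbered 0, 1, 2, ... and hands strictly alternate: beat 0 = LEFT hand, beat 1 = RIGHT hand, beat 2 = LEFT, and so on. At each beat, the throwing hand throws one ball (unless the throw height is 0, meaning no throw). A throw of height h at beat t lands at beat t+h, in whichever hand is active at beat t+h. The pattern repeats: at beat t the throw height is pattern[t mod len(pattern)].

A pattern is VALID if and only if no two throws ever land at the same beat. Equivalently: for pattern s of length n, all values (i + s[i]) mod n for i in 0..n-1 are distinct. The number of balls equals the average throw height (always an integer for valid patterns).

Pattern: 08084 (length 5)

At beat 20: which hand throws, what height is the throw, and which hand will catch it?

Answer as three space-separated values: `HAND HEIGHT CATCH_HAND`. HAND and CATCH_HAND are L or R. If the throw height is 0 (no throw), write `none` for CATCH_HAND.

Answer: L 0 none

Derivation:
Beat 20: 20 mod 2 = 0, so hand = L
Throw height = pattern[20 mod 5] = pattern[0] = 0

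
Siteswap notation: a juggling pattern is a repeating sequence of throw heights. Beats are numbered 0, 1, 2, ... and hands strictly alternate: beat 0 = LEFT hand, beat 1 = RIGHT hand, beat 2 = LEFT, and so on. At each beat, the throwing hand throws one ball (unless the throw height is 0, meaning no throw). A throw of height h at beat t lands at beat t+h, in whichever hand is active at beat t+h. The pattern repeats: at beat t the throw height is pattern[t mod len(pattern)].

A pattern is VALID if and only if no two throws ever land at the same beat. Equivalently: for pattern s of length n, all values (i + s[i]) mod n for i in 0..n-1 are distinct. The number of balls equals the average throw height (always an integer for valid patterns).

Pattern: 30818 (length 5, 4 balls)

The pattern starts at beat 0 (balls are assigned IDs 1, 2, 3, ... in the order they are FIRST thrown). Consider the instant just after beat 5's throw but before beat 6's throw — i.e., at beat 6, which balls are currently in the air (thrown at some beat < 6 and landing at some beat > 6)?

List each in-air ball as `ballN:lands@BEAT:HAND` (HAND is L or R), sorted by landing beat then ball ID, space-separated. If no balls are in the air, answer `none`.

Beat 0 (L): throw ball1 h=3 -> lands@3:R; in-air after throw: [b1@3:R]
Beat 2 (L): throw ball2 h=8 -> lands@10:L; in-air after throw: [b1@3:R b2@10:L]
Beat 3 (R): throw ball1 h=1 -> lands@4:L; in-air after throw: [b1@4:L b2@10:L]
Beat 4 (L): throw ball1 h=8 -> lands@12:L; in-air after throw: [b2@10:L b1@12:L]
Beat 5 (R): throw ball3 h=3 -> lands@8:L; in-air after throw: [b3@8:L b2@10:L b1@12:L]

Answer: ball3:lands@8:L ball2:lands@10:L ball1:lands@12:L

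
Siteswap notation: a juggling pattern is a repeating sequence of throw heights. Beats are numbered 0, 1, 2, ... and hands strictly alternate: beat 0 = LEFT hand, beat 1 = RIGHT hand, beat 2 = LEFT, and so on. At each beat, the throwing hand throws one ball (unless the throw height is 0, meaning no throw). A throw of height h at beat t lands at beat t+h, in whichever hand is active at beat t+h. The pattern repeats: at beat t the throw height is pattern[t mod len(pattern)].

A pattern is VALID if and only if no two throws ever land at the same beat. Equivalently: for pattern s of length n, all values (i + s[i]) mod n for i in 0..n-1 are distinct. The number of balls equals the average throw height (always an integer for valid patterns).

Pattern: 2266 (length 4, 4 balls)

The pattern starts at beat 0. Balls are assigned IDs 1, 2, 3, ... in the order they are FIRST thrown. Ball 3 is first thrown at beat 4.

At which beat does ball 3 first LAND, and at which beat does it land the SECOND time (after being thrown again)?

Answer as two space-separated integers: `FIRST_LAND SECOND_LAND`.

Answer: 6 12

Derivation:
Beat 0 (L): throw ball1 h=2 -> lands@2:L; in-air after throw: [b1@2:L]
Beat 1 (R): throw ball2 h=2 -> lands@3:R; in-air after throw: [b1@2:L b2@3:R]
Beat 2 (L): throw ball1 h=6 -> lands@8:L; in-air after throw: [b2@3:R b1@8:L]
Beat 3 (R): throw ball2 h=6 -> lands@9:R; in-air after throw: [b1@8:L b2@9:R]
Beat 4 (L): throw ball3 h=2 -> lands@6:L; in-air after throw: [b3@6:L b1@8:L b2@9:R]
Beat 5 (R): throw ball4 h=2 -> lands@7:R; in-air after throw: [b3@6:L b4@7:R b1@8:L b2@9:R]
Beat 6 (L): throw ball3 h=6 -> lands@12:L; in-air after throw: [b4@7:R b1@8:L b2@9:R b3@12:L]
Beat 7 (R): throw ball4 h=6 -> lands@13:R; in-air after throw: [b1@8:L b2@9:R b3@12:L b4@13:R]
Beat 8 (L): throw ball1 h=2 -> lands@10:L; in-air after throw: [b2@9:R b1@10:L b3@12:L b4@13:R]
Beat 9 (R): throw ball2 h=2 -> lands@11:R; in-air after throw: [b1@10:L b2@11:R b3@12:L b4@13:R]
Beat 10 (L): throw ball1 h=6 -> lands@16:L; in-air after throw: [b2@11:R b3@12:L b4@13:R b1@16:L]
Beat 11 (R): throw ball2 h=6 -> lands@17:R; in-air after throw: [b3@12:L b4@13:R b1@16:L b2@17:R]
Beat 12 (L): throw ball3 h=2 -> lands@14:L; in-air after throw: [b4@13:R b3@14:L b1@16:L b2@17:R]
Ball 3: thrown@4 h=2 -> first land @6; rethrown@6 h=6 -> second land @12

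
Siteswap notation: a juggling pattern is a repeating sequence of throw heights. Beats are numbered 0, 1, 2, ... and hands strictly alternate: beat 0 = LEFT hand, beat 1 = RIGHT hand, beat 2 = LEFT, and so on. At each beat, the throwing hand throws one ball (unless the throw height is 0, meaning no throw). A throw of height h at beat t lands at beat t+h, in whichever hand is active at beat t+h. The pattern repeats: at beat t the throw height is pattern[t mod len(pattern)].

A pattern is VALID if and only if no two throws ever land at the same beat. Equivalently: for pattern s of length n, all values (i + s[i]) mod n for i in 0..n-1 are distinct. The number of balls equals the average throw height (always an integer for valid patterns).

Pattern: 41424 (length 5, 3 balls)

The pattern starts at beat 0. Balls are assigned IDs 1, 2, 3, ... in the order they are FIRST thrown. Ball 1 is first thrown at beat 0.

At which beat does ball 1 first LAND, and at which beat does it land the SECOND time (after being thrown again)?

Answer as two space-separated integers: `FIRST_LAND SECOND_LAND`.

Beat 0 (L): throw ball1 h=4 -> lands@4:L; in-air after throw: [b1@4:L]
Beat 1 (R): throw ball2 h=1 -> lands@2:L; in-air after throw: [b2@2:L b1@4:L]
Beat 2 (L): throw ball2 h=4 -> lands@6:L; in-air after throw: [b1@4:L b2@6:L]
Beat 3 (R): throw ball3 h=2 -> lands@5:R; in-air after throw: [b1@4:L b3@5:R b2@6:L]
Beat 4 (L): throw ball1 h=4 -> lands@8:L; in-air after throw: [b3@5:R b2@6:L b1@8:L]
Beat 5 (R): throw ball3 h=4 -> lands@9:R; in-air after throw: [b2@6:L b1@8:L b3@9:R]
Beat 6 (L): throw ball2 h=1 -> lands@7:R; in-air after throw: [b2@7:R b1@8:L b3@9:R]
Beat 7 (R): throw ball2 h=4 -> lands@11:R; in-air after throw: [b1@8:L b3@9:R b2@11:R]
Beat 8 (L): throw ball1 h=2 -> lands@10:L; in-air after throw: [b3@9:R b1@10:L b2@11:R]
Ball 1: thrown@0 h=4 -> first land @4; rethrown@4 h=4 -> second land @8

Answer: 4 8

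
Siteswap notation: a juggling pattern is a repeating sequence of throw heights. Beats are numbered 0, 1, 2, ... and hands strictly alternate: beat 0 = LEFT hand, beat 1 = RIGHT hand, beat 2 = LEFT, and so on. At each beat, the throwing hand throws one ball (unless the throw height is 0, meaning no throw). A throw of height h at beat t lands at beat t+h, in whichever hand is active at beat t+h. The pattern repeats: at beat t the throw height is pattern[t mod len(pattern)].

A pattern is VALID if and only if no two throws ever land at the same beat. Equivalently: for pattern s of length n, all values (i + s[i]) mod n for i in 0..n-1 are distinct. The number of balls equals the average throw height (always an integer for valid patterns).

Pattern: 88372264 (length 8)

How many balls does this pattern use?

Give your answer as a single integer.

Answer: 5

Derivation:
Pattern = [8, 8, 3, 7, 2, 2, 6, 4], length n = 8
  position 0: throw height = 8, running sum = 8
  position 1: throw height = 8, running sum = 16
  position 2: throw height = 3, running sum = 19
  position 3: throw height = 7, running sum = 26
  position 4: throw height = 2, running sum = 28
  position 5: throw height = 2, running sum = 30
  position 6: throw height = 6, running sum = 36
  position 7: throw height = 4, running sum = 40
Total sum = 40; balls = sum / n = 40 / 8 = 5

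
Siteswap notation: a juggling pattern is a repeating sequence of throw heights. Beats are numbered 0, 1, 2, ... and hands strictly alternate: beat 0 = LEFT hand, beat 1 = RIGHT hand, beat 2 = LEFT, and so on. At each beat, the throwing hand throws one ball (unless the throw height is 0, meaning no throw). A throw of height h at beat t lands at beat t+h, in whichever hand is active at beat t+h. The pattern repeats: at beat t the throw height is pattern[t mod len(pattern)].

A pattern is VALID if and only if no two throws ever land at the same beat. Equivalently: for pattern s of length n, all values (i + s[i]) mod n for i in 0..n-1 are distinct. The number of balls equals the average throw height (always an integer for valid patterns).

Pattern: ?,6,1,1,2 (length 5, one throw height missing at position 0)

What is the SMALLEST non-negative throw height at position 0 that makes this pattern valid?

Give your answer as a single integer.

i=0: s[i]=? (unknown)
i=1: (1 + 6) mod 5 = 2
i=2: (2 + 1) mod 5 = 3
i=3: (3 + 1) mod 5 = 4
i=4: (4 + 2) mod 5 = 1
Known residues: [1, 2, 3, 4]; need a permutation of 0..4, so missing residue r = 0
Need (0 + s) mod 5 = 0; smallest s = (0 - 0) mod 5 = 0

Answer: 0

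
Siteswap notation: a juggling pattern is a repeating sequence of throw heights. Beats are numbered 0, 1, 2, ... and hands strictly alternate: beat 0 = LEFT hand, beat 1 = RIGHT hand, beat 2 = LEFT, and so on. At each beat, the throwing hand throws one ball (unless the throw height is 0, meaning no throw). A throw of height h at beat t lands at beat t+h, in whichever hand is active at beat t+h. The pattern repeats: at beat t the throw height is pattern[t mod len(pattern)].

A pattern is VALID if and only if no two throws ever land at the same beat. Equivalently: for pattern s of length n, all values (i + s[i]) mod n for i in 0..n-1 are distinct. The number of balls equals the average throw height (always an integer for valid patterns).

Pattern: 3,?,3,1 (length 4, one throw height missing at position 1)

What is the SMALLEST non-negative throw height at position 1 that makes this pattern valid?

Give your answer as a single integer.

i=0: (0 + 3) mod 4 = 3
i=1: s[i]=? (unknown)
i=2: (2 + 3) mod 4 = 1
i=3: (3 + 1) mod 4 = 0
Known residues: [0, 1, 3]; need a permutation of 0..3, so missing residue r = 2
Need (1 + s) mod 4 = 2; smallest s = (2 - 1) mod 4 = 1

Answer: 1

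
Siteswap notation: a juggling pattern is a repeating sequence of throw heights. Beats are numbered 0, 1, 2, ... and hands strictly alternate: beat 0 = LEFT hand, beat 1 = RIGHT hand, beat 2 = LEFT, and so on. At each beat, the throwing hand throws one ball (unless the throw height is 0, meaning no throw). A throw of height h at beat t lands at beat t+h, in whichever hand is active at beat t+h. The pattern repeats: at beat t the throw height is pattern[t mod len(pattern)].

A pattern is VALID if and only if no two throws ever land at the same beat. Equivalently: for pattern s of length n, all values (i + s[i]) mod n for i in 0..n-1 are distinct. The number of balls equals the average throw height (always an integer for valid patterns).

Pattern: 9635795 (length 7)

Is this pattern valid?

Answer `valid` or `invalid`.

Answer: invalid

Derivation:
i=0: (i + s[i]) mod n = (0 + 9) mod 7 = 2
i=1: (i + s[i]) mod n = (1 + 6) mod 7 = 0
i=2: (i + s[i]) mod n = (2 + 3) mod 7 = 5
i=3: (i + s[i]) mod n = (3 + 5) mod 7 = 1
i=4: (i + s[i]) mod n = (4 + 7) mod 7 = 4
i=5: (i + s[i]) mod n = (5 + 9) mod 7 = 0
i=6: (i + s[i]) mod n = (6 + 5) mod 7 = 4
Residues: [2, 0, 5, 1, 4, 0, 4], distinct: False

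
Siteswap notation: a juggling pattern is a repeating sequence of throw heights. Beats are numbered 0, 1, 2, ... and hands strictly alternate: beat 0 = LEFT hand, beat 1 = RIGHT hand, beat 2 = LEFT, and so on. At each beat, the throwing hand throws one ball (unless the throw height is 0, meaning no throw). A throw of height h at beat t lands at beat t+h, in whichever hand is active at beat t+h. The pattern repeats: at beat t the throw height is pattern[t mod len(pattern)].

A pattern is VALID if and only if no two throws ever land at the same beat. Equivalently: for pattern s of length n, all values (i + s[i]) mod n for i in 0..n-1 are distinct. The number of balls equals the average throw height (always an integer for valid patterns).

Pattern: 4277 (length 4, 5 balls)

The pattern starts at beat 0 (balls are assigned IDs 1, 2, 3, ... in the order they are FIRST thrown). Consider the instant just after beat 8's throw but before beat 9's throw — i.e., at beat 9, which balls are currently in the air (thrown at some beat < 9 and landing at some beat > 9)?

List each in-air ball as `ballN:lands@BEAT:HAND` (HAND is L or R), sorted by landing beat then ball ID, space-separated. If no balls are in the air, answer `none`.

Beat 0 (L): throw ball1 h=4 -> lands@4:L; in-air after throw: [b1@4:L]
Beat 1 (R): throw ball2 h=2 -> lands@3:R; in-air after throw: [b2@3:R b1@4:L]
Beat 2 (L): throw ball3 h=7 -> lands@9:R; in-air after throw: [b2@3:R b1@4:L b3@9:R]
Beat 3 (R): throw ball2 h=7 -> lands@10:L; in-air after throw: [b1@4:L b3@9:R b2@10:L]
Beat 4 (L): throw ball1 h=4 -> lands@8:L; in-air after throw: [b1@8:L b3@9:R b2@10:L]
Beat 5 (R): throw ball4 h=2 -> lands@7:R; in-air after throw: [b4@7:R b1@8:L b3@9:R b2@10:L]
Beat 6 (L): throw ball5 h=7 -> lands@13:R; in-air after throw: [b4@7:R b1@8:L b3@9:R b2@10:L b5@13:R]
Beat 7 (R): throw ball4 h=7 -> lands@14:L; in-air after throw: [b1@8:L b3@9:R b2@10:L b5@13:R b4@14:L]
Beat 8 (L): throw ball1 h=4 -> lands@12:L; in-air after throw: [b3@9:R b2@10:L b1@12:L b5@13:R b4@14:L]
Beat 9 (R): throw ball3 h=2 -> lands@11:R; in-air after throw: [b2@10:L b3@11:R b1@12:L b5@13:R b4@14:L]

Answer: ball2:lands@10:L ball1:lands@12:L ball5:lands@13:R ball4:lands@14:L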